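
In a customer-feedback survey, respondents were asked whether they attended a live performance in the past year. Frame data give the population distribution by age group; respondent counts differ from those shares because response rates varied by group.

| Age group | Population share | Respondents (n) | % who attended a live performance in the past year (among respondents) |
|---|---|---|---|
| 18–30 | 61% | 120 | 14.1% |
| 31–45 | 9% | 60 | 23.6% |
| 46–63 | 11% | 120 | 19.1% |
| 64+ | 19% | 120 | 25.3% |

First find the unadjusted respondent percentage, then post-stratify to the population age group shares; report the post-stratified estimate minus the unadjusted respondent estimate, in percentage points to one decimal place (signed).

Naive respondent-only estimate (weights = respondent counts):
  (120/420)×14.1 + (60/420)×23.6 + (120/420)×19.1 + (120/420)×25.3 = 20.0857%
Post-stratified estimate weights by population shares:
  0.61×14.1 + 0.09×23.6 + 0.11×19.1 + 0.19×25.3 = 17.633%
Difference = 17.633 − 20.0857 = -2.4527 pp.

-2.5 percentage points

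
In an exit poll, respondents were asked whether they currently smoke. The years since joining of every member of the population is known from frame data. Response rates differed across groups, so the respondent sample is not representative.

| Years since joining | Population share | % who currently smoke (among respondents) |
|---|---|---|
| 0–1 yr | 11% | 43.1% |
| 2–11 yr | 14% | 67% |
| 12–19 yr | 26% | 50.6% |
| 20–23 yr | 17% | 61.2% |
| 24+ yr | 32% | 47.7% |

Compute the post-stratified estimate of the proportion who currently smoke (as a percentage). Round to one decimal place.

Weight each group's respondent value by its population share:
  0–1 yr: 0.11 × 43.1 = 4.741
  2–11 yr: 0.14 × 67 = 9.38
  12–19 yr: 0.26 × 50.6 = 13.156
  20–23 yr: 0.17 × 61.2 = 10.404
  24+ yr: 0.32 × 47.7 = 15.264
Post-stratified estimate = 52.945 → 52.9%.

52.9%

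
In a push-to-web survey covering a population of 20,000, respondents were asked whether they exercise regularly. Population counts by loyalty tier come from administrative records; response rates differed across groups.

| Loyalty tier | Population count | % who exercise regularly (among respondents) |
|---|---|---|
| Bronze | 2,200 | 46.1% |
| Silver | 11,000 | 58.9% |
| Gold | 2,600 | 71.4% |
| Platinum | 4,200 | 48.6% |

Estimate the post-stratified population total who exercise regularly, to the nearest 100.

Each cell contributes its population count × the respondent rate:
  Bronze: 2,200 × 46.1% = 1014.2
  Silver: 11,000 × 58.9% = 6479
  Gold: 2,600 × 71.4% = 1856.4
  Platinum: 4,200 × 48.6% = 2041.2
Estimated total = 11390.8 → 11,400.

11,400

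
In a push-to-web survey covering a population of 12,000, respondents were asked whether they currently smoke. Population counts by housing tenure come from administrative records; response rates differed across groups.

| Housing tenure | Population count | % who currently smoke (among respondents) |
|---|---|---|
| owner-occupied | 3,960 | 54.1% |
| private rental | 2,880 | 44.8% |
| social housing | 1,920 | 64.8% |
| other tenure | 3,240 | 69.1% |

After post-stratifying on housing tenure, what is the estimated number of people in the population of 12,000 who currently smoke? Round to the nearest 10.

Each cell contributes its population count × the respondent rate:
  owner-occupied: 3,960 × 54.1% = 2142.36
  private rental: 2,880 × 44.8% = 1290.24
  social housing: 1,920 × 64.8% = 1244.16
  other tenure: 3,240 × 69.1% = 2238.84
Estimated total = 6915.6 → 6,920.

6,920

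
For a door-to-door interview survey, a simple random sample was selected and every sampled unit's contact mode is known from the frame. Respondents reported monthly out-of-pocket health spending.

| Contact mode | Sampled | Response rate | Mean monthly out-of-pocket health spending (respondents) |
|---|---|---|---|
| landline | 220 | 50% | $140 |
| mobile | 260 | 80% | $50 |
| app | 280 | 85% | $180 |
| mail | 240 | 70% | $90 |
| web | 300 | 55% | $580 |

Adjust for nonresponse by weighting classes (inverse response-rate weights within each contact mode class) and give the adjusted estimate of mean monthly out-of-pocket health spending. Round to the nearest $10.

Inverse-response-rate weighting restores each class to its sampled count, so class totals weight by n_sampled:
  landline: 220 × 140 = 30,800
  mobile: 260 × 50 = 13,000
  app: 280 × 180 = 50,400
  mail: 240 × 90 = 21,600
  web: 300 × 580 = 174,000
Adjusted estimate = 289,800 / 1,300 = 222.923 → $220.

$220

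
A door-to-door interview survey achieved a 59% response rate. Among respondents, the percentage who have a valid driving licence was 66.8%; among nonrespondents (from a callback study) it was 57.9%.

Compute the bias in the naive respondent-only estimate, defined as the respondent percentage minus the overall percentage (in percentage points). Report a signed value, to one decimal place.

Nonresponse fraction = 1 − 0.59 = 0.41.
Bias = (nonresponse fraction) × (respondent percentage − nonrespondent percentage)
     = 0.41 × (66.8 − 57.9) = 0.41 × 8.9 = 3.649.

+3.6 percentage points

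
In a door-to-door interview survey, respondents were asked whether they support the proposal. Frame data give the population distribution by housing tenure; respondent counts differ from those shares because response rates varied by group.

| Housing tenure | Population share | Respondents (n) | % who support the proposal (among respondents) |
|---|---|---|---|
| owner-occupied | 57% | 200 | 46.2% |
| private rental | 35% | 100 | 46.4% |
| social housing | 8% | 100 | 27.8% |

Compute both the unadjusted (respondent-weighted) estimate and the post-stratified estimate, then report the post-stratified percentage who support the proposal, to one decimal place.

Without adjustment, the pooled respondent share is:
  (200/400)×46.2 + (100/400)×46.4 + (100/400)×27.8 = 41.65%
Post-stratified estimate weights by population shares:
  0.57×46.2 + 0.35×46.4 + 0.08×27.8 = 44.798%

44.8%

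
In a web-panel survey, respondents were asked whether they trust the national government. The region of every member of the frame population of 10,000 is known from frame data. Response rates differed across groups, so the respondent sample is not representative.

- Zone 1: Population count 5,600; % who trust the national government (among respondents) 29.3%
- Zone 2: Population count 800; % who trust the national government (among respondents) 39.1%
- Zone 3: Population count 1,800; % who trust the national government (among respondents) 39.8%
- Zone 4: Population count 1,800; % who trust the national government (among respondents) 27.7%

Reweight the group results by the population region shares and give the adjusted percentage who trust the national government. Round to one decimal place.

Reweight to the known region distribution:
  Zone 1: (5,600/10,000) × 29.3 = 16.408
  Zone 2: (800/10,000) × 39.1 = 3.128
  Zone 3: (1,800/10,000) × 39.8 = 7.164
  Zone 4: (1,800/10,000) × 27.7 = 4.986
Post-stratified estimate = 31.686 → 31.7%.

31.7%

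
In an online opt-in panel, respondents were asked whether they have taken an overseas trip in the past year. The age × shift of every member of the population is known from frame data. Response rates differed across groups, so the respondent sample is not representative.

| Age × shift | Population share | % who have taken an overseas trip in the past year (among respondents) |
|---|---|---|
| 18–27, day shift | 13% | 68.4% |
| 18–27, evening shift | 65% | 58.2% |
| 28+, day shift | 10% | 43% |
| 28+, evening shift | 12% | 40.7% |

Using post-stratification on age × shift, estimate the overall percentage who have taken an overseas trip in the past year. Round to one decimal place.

55.9%

Weight each group's respondent value by its population share:
  18–27, day shift: 0.13 × 68.4 = 8.892
  18–27, evening shift: 0.65 × 58.2 = 37.83
  28+, day shift: 0.1 × 43 = 4.3
  28+, evening shift: 0.12 × 40.7 = 4.884
Post-stratified estimate = 55.906 → 55.9%.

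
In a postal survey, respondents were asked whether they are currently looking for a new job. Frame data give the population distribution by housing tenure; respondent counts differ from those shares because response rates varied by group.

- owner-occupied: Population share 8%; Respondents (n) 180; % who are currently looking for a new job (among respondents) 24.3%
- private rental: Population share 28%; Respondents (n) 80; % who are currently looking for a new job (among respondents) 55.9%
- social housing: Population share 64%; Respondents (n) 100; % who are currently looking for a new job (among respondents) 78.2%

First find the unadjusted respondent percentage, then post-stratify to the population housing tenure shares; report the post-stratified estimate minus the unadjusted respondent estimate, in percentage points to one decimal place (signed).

+21.3 percentage points

Naive respondent-only estimate (weights = respondent counts):
  (180/360)×24.3 + (80/360)×55.9 + (100/360)×78.2 = 46.2944%
Post-stratified estimate weights by population shares:
  0.08×24.3 + 0.28×55.9 + 0.64×78.2 = 67.644%
Difference = 67.644 − 46.2944 = 21.3496 pp.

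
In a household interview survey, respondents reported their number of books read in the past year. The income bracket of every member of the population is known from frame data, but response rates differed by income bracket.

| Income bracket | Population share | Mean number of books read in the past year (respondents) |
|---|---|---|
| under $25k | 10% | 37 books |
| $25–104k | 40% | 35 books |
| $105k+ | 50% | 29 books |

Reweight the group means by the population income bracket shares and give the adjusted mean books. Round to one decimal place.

32.2

Reweight to the known income bracket distribution:
  under $25k: 0.1 × 37 = 3.7
  $25–104k: 0.4 × 35 = 14
  $105k+: 0.5 × 29 = 14.5
Post-stratified estimate = 32.2 → 32.2.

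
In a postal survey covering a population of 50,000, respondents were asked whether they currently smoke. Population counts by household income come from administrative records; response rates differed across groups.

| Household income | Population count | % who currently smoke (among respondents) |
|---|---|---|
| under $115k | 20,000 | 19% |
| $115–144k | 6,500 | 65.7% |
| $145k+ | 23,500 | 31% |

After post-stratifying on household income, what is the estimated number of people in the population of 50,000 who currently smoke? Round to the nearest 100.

Each cell contributes its population count × the respondent rate:
  under $115k: 20,000 × 19% = 3800
  $115–144k: 6,500 × 65.7% = 4270.5
  $145k+: 23,500 × 31% = 7285
Estimated total = 15355.5 → 15,400.

15,400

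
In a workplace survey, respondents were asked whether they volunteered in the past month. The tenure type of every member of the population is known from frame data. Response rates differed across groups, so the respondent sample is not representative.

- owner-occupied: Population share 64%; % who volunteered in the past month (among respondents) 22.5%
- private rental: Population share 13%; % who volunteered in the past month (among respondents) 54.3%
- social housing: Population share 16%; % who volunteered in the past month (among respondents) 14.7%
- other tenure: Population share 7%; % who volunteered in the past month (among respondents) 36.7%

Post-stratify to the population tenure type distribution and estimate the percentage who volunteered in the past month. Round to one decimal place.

Reweight to the known tenure type distribution:
  owner-occupied: 0.64 × 22.5 = 14.4
  private rental: 0.13 × 54.3 = 7.059
  social housing: 0.16 × 14.7 = 2.352
  other tenure: 0.07 × 36.7 = 2.569
Post-stratified estimate = 26.38 → 26.4%.

26.4%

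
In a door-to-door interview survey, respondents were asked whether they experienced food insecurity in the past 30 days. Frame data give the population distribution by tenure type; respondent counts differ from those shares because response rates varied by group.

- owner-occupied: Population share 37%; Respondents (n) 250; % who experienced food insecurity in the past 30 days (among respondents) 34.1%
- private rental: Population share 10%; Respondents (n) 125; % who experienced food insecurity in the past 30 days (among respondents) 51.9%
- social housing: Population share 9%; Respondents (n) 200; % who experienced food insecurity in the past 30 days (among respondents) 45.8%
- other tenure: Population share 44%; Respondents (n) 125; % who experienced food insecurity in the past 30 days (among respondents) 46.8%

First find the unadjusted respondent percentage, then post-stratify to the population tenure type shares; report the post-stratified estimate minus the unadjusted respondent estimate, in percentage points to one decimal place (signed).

Naive respondent-only estimate (weights = respondent counts):
  (250/700)×34.1 + (125/700)×51.9 + (200/700)×45.8 + (125/700)×46.8 = 42.8893%
Post-stratified estimate weights by population shares:
  0.37×34.1 + 0.1×51.9 + 0.09×45.8 + 0.44×46.8 = 42.521%
Difference = 42.521 − 42.8893 = -0.3683 pp.

-0.4 percentage points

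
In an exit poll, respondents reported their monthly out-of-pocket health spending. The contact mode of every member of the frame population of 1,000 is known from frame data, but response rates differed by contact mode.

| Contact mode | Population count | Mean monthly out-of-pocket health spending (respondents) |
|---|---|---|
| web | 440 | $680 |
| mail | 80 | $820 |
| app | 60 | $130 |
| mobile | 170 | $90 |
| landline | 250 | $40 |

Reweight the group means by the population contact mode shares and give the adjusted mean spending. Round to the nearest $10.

Each cell contributes population-share × respondent value:
  web: (440/1,000) × 680 = 299.2
  mail: (80/1,000) × 820 = 65.6
  app: (60/1,000) × 130 = 7.8
  mobile: (170/1,000) × 90 = 15.3
  landline: (250/1,000) × 40 = 10
Post-stratified estimate = 397.9 → $400.

$400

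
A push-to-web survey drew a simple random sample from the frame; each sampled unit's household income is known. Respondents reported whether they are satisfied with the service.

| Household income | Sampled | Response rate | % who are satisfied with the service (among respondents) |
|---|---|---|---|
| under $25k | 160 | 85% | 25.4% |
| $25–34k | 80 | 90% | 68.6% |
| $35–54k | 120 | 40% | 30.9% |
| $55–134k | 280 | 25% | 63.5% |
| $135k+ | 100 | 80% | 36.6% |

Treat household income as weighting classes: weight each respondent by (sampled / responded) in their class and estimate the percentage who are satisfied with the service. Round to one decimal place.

46.9%

Weighting each respondent by the inverse class response rate inflates each class back to its sampled size, so the class weight is n_sampled:
  under $25k: 160 × 25.4 = 4064
  $25–34k: 80 × 68.6 = 5488
  $35–54k: 120 × 30.9 = 3708
  $55–134k: 280 × 63.5 = 17,780
  $135k+: 100 × 36.6 = 3660
Adjusted estimate = 34,700 / 740 = 46.8919 → 46.9%.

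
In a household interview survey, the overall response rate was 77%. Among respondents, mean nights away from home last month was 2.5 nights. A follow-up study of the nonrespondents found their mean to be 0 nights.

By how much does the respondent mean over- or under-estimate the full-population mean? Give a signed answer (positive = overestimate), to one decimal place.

Nonresponse fraction = 1 − 0.77 = 0.23.
Bias = (nonresponse fraction) × (respondent mean − nonrespondent mean)
     = 0.23 × (2.5 − 0) = 0.23 × 2.5 = 0.575.

+0.6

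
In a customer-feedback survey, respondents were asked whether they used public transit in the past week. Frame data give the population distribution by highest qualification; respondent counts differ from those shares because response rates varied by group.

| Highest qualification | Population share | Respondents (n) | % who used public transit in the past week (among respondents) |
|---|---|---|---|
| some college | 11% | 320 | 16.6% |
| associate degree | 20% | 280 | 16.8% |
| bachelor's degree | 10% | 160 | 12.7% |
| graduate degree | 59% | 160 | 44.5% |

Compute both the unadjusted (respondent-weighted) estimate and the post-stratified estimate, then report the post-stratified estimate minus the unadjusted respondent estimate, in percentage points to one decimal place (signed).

Without adjustment, the pooled respondent share is:
  (320/920)×16.6 + (280/920)×16.8 + (160/920)×12.7 + (160/920)×44.5 = 20.8348%
Reweighting by population highest qualification shares:
  0.11×16.6 + 0.2×16.8 + 0.1×12.7 + 0.59×44.5 = 32.711%
Difference = 32.711 − 20.8348 = 11.8762 pp.

+11.9 percentage points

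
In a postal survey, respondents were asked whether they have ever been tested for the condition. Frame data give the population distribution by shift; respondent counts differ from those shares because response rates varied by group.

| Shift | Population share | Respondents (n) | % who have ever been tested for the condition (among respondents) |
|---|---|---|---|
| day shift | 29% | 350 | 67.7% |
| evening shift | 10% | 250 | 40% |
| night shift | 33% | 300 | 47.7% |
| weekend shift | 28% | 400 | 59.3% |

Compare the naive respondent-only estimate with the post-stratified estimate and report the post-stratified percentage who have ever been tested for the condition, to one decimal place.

56.0%

Without adjustment, the pooled respondent share is:
  (350/1300)×67.7 + (250/1300)×40 + (300/1300)×47.7 + (400/1300)×59.3 = 55.1731%
Reweighting by population shift shares:
  0.29×67.7 + 0.1×40 + 0.33×47.7 + 0.28×59.3 = 55.978%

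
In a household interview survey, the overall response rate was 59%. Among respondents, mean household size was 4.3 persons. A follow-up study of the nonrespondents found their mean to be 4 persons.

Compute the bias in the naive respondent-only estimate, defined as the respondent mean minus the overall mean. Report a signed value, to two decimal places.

Nonresponse fraction = 1 − 0.59 = 0.41.
Bias = (nonresponse fraction) × (respondent mean − nonrespondent mean)
     = 0.41 × (4.3 − 4) = 0.41 × 0.3 = 0.123.

+0.12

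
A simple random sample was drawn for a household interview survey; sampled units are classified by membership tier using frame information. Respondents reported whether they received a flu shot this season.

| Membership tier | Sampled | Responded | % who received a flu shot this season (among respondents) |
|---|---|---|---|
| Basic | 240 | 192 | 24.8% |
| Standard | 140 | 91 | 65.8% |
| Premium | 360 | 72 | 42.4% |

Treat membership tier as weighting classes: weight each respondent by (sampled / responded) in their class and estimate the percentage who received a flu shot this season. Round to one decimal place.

41.1%

Class response rates: Basic 192/240 = 80%, Standard 91/140 = 65%, Premium 72/360 = 20%.
Inverse-response-rate weighting restores each class to its sampled count, so class totals weight by n_sampled:
  Basic: 240 × 24.8 = 5952
  Standard: 140 × 65.8 = 9212
  Premium: 360 × 42.4 = 15,264
Adjusted estimate = 30,428 / 740 = 41.1189 → 41.1%.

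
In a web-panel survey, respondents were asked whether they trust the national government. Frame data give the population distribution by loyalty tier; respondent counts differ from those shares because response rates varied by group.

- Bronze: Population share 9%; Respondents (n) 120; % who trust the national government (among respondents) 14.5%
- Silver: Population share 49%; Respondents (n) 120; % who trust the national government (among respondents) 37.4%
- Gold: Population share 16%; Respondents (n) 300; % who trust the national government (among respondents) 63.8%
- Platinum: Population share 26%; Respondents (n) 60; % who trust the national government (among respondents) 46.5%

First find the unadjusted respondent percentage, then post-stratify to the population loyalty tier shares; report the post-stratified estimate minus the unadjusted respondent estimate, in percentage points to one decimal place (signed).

Unadjusted (pooled respondent) estimate weights by respondent counts:
  (120/600)×14.5 + (120/600)×37.4 + (300/600)×63.8 + (60/600)×46.5 = 46.93%
Reweighting by population loyalty tier shares:
  0.09×14.5 + 0.49×37.4 + 0.16×63.8 + 0.26×46.5 = 41.929%
Difference = 41.929 − 46.93 = -5.001 pp.

-5.0 percentage points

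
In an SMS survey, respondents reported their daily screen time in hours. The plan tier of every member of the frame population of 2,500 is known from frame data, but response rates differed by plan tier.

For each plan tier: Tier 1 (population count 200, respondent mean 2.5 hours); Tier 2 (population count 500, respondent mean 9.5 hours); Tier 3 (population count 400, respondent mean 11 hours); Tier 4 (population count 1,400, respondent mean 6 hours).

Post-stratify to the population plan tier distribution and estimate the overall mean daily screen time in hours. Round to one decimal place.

Weight each group's respondent value by its population share:
  Tier 1: (200/2,500) × 2.5 = 0.2
  Tier 2: (500/2,500) × 9.5 = 1.9
  Tier 3: (400/2,500) × 11 = 1.76
  Tier 4: (1,400/2,500) × 6 = 3.36
Post-stratified estimate = 7.22 → 7.2.

7.2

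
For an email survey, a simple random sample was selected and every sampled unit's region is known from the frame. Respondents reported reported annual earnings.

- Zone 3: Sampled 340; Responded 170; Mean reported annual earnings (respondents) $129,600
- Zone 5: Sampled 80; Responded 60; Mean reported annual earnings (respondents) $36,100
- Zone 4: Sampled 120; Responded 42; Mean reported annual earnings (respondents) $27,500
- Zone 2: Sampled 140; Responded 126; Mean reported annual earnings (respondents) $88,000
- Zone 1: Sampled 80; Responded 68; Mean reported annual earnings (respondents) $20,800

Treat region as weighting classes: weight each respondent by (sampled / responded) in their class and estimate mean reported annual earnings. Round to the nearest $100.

Class response rates: Zone 3 170/340 = 50%, Zone 5 60/80 = 75%, Zone 4 42/120 = 35%, Zone 2 126/140 = 90%, Zone 1 68/80 = 85%.
Inverse-response-rate weighting restores each class to its sampled count, so class totals weight by n_sampled:
  Zone 3: 340 × 129,600 = 44,064,000
  Zone 5: 80 × 36,100 = 2,888,000
  Zone 4: 120 × 27,500 = 3,300,000
  Zone 2: 140 × 88,000 = 12,320,000
  Zone 1: 80 × 20,800 = 1,664,000
Adjusted estimate = 64,236,000 / 760 = 84521.1 → $84,500.

$84,500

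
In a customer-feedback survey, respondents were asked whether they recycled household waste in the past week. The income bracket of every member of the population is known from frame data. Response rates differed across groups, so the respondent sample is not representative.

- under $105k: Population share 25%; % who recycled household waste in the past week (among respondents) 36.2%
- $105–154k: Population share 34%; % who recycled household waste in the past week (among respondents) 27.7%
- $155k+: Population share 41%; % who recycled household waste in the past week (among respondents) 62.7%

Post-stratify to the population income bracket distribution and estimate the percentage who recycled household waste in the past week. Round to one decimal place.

44.2%

Each cell contributes population-share × respondent value:
  under $105k: 0.25 × 36.2 = 9.05
  $105–154k: 0.34 × 27.7 = 9.418
  $155k+: 0.41 × 62.7 = 25.707
Post-stratified estimate = 44.175 → 44.2%.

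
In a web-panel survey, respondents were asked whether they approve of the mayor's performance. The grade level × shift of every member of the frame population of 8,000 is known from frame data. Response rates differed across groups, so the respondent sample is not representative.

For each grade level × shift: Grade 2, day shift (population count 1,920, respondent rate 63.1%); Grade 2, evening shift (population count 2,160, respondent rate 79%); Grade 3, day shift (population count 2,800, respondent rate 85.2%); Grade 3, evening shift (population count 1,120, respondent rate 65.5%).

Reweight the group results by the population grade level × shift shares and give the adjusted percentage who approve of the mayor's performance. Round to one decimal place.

75.5%

Each cell contributes population-share × respondent value:
  Grade 2, day shift: (1,920/8,000) × 63.1 = 15.144
  Grade 2, evening shift: (2,160/8,000) × 79 = 21.33
  Grade 3, day shift: (2,800/8,000) × 85.2 = 29.82
  Grade 3, evening shift: (1,120/8,000) × 65.5 = 9.17
Post-stratified estimate = 75.464 → 75.5%.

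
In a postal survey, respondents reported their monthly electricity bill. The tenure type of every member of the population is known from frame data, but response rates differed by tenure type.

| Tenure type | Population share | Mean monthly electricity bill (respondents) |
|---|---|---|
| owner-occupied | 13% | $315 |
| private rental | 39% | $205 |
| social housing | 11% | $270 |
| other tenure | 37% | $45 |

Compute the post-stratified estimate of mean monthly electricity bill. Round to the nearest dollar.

Each cell contributes population-share × respondent value:
  owner-occupied: 0.13 × 315 = 40.95
  private rental: 0.39 × 205 = 79.95
  social housing: 0.11 × 270 = 29.7
  other tenure: 0.37 × 45 = 16.65
Post-stratified estimate = 167.25 → $167.

$167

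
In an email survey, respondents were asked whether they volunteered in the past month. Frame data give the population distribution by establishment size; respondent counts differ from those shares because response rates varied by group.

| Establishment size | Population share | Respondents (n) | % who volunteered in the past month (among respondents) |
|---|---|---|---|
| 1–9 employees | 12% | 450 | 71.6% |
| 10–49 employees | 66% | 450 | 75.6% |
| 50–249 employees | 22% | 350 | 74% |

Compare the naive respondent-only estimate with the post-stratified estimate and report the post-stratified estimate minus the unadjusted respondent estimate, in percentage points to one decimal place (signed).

Naive respondent-only estimate (weights = respondent counts):
  (450/1250)×71.6 + (450/1250)×75.6 + (350/1250)×74 = 73.712%
Post-stratified estimate weights by population shares:
  0.12×71.6 + 0.66×75.6 + 0.22×74 = 74.768%
Difference = 74.768 − 73.712 = 1.056 pp.

+1.1 percentage points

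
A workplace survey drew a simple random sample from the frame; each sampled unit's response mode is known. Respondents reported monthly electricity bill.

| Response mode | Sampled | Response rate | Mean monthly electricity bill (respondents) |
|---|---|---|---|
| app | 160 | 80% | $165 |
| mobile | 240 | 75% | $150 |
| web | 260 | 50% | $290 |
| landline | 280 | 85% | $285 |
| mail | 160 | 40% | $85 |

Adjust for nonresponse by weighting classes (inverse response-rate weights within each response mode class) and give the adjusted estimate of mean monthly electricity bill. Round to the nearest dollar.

Inverse-response-rate weighting restores each class to its sampled count, so class totals weight by n_sampled:
  app: 160 × 165 = 26,400
  mobile: 240 × 150 = 36,000
  web: 260 × 290 = 75,400
  landline: 280 × 285 = 79,800
  mail: 160 × 85 = 13,600
Adjusted estimate = 231,200 / 1,100 = 210.182 → $210.

$210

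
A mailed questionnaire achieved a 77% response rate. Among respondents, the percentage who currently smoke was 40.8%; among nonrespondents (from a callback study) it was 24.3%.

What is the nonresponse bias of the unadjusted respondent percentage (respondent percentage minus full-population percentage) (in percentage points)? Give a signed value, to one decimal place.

+3.8 percentage points

Nonresponse fraction = 1 − 0.77 = 0.23.
Bias = (nonresponse fraction) × (respondent percentage − nonrespondent percentage)
     = 0.23 × (40.8 − 24.3) = 0.23 × 16.5 = 3.795.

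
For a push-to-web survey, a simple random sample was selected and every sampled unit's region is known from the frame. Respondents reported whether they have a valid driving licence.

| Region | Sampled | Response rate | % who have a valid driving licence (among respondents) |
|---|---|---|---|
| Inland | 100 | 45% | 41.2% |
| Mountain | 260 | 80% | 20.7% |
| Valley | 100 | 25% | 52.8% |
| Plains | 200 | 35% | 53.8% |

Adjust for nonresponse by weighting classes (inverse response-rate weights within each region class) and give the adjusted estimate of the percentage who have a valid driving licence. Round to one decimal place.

Weighting each respondent by the inverse class response rate inflates each class back to its sampled size, so the class weight is n_sampled:
  Inland: 100 × 41.2 = 4120
  Mountain: 260 × 20.7 = 5382
  Valley: 100 × 52.8 = 5280
  Plains: 200 × 53.8 = 10,760
Adjusted estimate = 25,542 / 660 = 38.7 → 38.7%.

38.7%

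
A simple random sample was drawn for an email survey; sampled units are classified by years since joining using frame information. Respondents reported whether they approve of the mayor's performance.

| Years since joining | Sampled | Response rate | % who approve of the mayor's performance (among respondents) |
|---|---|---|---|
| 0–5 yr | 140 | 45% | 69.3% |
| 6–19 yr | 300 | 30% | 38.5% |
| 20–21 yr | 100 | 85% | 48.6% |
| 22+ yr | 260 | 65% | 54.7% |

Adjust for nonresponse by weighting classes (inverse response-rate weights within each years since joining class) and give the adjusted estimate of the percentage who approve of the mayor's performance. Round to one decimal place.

With weight = n_sampled/n_responded per class, the weighted class total is n_sampled:
  0–5 yr: 140 × 69.3 = 9702
  6–19 yr: 300 × 38.5 = 11,550
  20–21 yr: 100 × 48.6 = 4860
  22+ yr: 260 × 54.7 = 14,222
Adjusted estimate = 40,334 / 800 = 50.4175 → 50.4%.

50.4%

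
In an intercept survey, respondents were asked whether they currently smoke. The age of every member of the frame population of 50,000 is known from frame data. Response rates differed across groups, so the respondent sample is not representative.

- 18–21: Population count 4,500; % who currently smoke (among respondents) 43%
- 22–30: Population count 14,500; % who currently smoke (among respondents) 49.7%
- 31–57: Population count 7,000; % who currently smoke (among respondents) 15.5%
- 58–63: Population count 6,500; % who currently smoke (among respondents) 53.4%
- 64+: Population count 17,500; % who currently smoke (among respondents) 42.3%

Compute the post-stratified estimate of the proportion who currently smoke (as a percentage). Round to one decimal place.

Each cell contributes population-share × respondent value:
  18–21: (4,500/50,000) × 43 = 3.87
  22–30: (14,500/50,000) × 49.7 = 14.413
  31–57: (7,000/50,000) × 15.5 = 2.17
  58–63: (6,500/50,000) × 53.4 = 6.942
  64+: (17,500/50,000) × 42.3 = 14.805
Post-stratified estimate = 42.2 → 42.2%.

42.2%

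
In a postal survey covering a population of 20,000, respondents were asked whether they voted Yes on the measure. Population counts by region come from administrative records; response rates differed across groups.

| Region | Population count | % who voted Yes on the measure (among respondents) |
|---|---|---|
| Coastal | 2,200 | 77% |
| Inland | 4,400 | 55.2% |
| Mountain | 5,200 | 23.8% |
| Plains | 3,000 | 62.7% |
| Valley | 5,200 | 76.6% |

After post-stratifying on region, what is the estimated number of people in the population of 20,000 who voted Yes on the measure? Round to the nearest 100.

11,200

Estimated count per cell = population count × respondent percentage:
  Coastal: 2,200 × 77% = 1694
  Inland: 4,400 × 55.2% = 2428.8
  Mountain: 5,200 × 23.8% = 1237.6
  Plains: 3,000 × 62.7% = 1881
  Valley: 5,200 × 76.6% = 3983.2
Estimated total = 11224.6 → 11,200.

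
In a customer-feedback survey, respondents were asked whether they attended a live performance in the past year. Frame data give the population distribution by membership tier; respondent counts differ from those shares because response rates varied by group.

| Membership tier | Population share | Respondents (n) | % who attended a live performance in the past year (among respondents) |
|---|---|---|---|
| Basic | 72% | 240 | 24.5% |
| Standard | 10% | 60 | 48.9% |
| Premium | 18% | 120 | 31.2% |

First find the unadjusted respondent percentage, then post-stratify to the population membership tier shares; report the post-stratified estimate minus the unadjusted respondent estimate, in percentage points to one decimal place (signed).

Without adjustment, the pooled respondent share is:
  (240/420)×24.5 + (60/420)×48.9 + (120/420)×31.2 = 29.9%
Reweighting by population membership tier shares:
  0.72×24.5 + 0.1×48.9 + 0.18×31.2 = 28.146%
Difference = 28.146 − 29.9 = -1.754 pp.

-1.8 percentage points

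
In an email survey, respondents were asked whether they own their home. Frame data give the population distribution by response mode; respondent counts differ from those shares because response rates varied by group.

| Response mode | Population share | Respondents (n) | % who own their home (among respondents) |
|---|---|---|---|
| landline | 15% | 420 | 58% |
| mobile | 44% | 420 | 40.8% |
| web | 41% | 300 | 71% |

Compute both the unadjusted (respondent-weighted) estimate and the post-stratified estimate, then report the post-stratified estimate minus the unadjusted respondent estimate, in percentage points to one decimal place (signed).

+0.7 percentage points

Without adjustment, the pooled respondent share is:
  (420/1140)×58 + (420/1140)×40.8 + (300/1140)×71 = 55.0842%
Reweighting by population response mode shares:
  0.15×58 + 0.44×40.8 + 0.41×71 = 55.762%
Difference = 55.762 − 55.0842 = 0.6778 pp.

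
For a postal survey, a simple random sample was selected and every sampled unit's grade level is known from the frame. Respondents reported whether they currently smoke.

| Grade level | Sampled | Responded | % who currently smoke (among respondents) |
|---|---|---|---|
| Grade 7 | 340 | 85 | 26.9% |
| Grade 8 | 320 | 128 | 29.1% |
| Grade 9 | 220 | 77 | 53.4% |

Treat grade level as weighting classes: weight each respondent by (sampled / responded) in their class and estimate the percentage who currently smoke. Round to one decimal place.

34.3%

Class response rates: Grade 7 85/340 = 25%, Grade 8 128/320 = 40%, Grade 9 77/220 = 35%.
With weight = n_sampled/n_responded per class, the weighted class total is n_sampled:
  Grade 7: 340 × 26.9 = 9146
  Grade 8: 320 × 29.1 = 9312
  Grade 9: 220 × 53.4 = 11,748
Adjusted estimate = 30,206 / 880 = 34.325 → 34.3%.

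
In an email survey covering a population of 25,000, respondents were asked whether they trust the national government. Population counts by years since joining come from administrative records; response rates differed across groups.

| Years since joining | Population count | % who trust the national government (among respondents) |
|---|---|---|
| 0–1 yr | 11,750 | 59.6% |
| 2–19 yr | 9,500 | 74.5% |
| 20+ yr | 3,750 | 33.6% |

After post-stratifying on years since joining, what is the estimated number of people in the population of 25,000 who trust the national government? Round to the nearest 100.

Estimated count per cell = population count × respondent percentage:
  0–1 yr: 11,750 × 59.6% = 7003
  2–19 yr: 9,500 × 74.5% = 7077.5
  20+ yr: 3,750 × 33.6% = 1260
Estimated total = 15340.5 → 15,300.

15,300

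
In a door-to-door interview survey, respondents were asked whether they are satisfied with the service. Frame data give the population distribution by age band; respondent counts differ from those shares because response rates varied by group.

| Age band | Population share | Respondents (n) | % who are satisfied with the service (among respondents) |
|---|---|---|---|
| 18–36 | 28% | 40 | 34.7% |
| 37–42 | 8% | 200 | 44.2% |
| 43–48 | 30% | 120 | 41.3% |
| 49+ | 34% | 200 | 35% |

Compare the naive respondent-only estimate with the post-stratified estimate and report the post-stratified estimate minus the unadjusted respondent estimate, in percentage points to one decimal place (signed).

Without adjustment, the pooled respondent share is:
  (40/560)×34.7 + (200/560)×44.2 + (120/560)×41.3 + (200/560)×35 = 39.6143%
Post-stratifying to population shares instead:
  0.28×34.7 + 0.08×44.2 + 0.3×41.3 + 0.34×35 = 37.542%
Difference = 37.542 − 39.6143 = -2.0723 pp.

-2.1 percentage points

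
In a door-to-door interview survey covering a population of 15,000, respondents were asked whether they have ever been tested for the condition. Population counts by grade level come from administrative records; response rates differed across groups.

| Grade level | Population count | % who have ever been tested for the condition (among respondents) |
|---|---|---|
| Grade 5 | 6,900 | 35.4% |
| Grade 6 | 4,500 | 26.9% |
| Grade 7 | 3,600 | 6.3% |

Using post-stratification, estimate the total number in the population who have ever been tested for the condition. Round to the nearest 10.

3,880

Apply each group's respondent rate to its population count:
  Grade 5: 6,900 × 35.4% = 2442.6
  Grade 6: 4,500 × 26.9% = 1210.5
  Grade 7: 3,600 × 6.3% = 226.8
Estimated total = 3879.9 → 3,880.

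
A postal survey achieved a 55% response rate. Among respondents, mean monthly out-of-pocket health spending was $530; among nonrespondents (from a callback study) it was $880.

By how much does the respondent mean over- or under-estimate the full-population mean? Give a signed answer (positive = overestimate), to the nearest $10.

Nonresponse fraction = 1 − 0.55 = 0.45.
Bias = (nonresponse fraction) × (respondent mean − nonrespondent mean)
     = 0.45 × (530 − 880) = 0.45 × -350 = -157.5.

-$160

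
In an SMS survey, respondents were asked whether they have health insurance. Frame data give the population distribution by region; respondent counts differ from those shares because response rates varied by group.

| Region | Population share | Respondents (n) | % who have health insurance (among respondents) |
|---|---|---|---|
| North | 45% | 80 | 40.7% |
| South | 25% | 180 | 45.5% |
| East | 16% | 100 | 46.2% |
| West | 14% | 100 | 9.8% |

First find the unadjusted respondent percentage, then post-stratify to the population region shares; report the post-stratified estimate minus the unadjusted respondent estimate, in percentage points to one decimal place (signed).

+1.4 percentage points

Naive respondent-only estimate (weights = respondent counts):
  (80/460)×40.7 + (180/460)×45.5 + (100/460)×46.2 + (100/460)×9.8 = 37.0565%
Post-stratifying to population shares instead:
  0.45×40.7 + 0.25×45.5 + 0.16×46.2 + 0.14×9.8 = 38.454%
Difference = 38.454 − 37.0565 = 1.3975 pp.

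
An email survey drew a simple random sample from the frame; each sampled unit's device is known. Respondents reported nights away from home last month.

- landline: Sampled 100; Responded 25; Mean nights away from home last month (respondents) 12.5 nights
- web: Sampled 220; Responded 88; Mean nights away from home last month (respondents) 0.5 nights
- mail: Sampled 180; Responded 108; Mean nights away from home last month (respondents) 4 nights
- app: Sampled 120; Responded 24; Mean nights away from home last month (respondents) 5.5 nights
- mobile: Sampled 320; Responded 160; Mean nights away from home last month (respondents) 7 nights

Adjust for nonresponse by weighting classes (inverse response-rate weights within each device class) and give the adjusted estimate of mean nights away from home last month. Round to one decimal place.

5.3

Class response rates: landline 25/100 = 25%, web 88/220 = 40%, mail 108/180 = 60%, app 24/120 = 20%, mobile 160/320 = 50%.
With weight = n_sampled/n_responded per class, the weighted class total is n_sampled:
  landline: 100 × 12.5 = 1250
  web: 220 × 0.5 = 110
  mail: 180 × 4 = 720
  app: 120 × 5.5 = 660
  mobile: 320 × 7 = 2240
Adjusted estimate = 4980 / 940 = 5.29787 → 5.3.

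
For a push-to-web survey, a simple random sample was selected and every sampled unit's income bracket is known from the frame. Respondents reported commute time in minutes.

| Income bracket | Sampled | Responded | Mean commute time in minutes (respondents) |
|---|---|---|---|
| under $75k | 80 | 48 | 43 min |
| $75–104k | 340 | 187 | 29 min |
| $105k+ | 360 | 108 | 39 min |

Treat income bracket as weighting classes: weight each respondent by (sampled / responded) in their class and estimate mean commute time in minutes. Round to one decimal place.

35.1

Class response rates: under $75k 48/80 = 60%, $75–104k 187/340 = 55%, $105k+ 108/360 = 30%.
Each respondent's weight = sampled/responded in their class; summing within a class gives n_sampled, so:
  under $75k: 80 × 43 = 3440
  $75–104k: 340 × 29 = 9860
  $105k+: 360 × 39 = 14,040
Adjusted estimate = 27,340 / 780 = 35.0513 → 35.1.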